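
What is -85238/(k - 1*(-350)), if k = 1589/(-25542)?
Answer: -2177148996/8938111 ≈ -243.58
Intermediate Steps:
k = -1589/25542 (k = 1589*(-1/25542) = -1589/25542 ≈ -0.062211)
-85238/(k - 1*(-350)) = -85238/(-1589/25542 - 1*(-350)) = -85238/(-1589/25542 + 350) = -85238/8938111/25542 = -85238*25542/8938111 = -2177148996/8938111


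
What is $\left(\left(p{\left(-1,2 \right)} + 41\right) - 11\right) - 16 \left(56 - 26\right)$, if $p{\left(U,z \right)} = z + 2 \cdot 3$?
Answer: $-442$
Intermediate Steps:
$p{\left(U,z \right)} = 6 + z$ ($p{\left(U,z \right)} = z + 6 = 6 + z$)
$\left(\left(p{\left(-1,2 \right)} + 41\right) - 11\right) - 16 \left(56 - 26\right) = \left(\left(\left(6 + 2\right) + 41\right) - 11\right) - 16 \left(56 - 26\right) = \left(\left(8 + 41\right) - 11\right) - 480 = \left(49 - 11\right) - 480 = 38 - 480 = -442$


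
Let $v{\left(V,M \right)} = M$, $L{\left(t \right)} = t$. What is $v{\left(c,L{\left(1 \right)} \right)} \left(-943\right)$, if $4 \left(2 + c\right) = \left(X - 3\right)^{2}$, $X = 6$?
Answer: $-943$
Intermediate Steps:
$c = \frac{1}{4}$ ($c = -2 + \frac{\left(6 - 3\right)^{2}}{4} = -2 + \frac{3^{2}}{4} = -2 + \frac{1}{4} \cdot 9 = -2 + \frac{9}{4} = \frac{1}{4} \approx 0.25$)
$v{\left(c,L{\left(1 \right)} \right)} \left(-943\right) = 1 \left(-943\right) = -943$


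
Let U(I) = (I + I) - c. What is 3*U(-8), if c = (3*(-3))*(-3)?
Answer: -129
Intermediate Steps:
c = 27 (c = -9*(-3) = 27)
U(I) = -27 + 2*I (U(I) = (I + I) - 1*27 = 2*I - 27 = -27 + 2*I)
3*U(-8) = 3*(-27 + 2*(-8)) = 3*(-27 - 16) = 3*(-43) = -129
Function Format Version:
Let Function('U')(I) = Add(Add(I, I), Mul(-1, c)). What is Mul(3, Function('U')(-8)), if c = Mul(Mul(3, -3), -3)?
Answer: -129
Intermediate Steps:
c = 27 (c = Mul(-9, -3) = 27)
Function('U')(I) = Add(-27, Mul(2, I)) (Function('U')(I) = Add(Add(I, I), Mul(-1, 27)) = Add(Mul(2, I), -27) = Add(-27, Mul(2, I)))
Mul(3, Function('U')(-8)) = Mul(3, Add(-27, Mul(2, -8))) = Mul(3, Add(-27, -16)) = Mul(3, -43) = -129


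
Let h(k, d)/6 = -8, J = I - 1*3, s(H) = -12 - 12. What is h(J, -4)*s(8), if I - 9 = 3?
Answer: 1152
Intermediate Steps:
I = 12 (I = 9 + 3 = 12)
s(H) = -24
J = 9 (J = 12 - 1*3 = 12 - 3 = 9)
h(k, d) = -48 (h(k, d) = 6*(-8) = -48)
h(J, -4)*s(8) = -48*(-24) = 1152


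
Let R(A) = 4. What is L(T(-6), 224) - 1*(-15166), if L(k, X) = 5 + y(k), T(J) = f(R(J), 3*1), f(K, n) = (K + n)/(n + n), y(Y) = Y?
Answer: 91033/6 ≈ 15172.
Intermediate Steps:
f(K, n) = (K + n)/(2*n) (f(K, n) = (K + n)/((2*n)) = (K + n)*(1/(2*n)) = (K + n)/(2*n))
T(J) = 7/6 (T(J) = (4 + 3*1)/(2*((3*1))) = (1/2)*(4 + 3)/3 = (1/2)*(1/3)*7 = 7/6)
L(k, X) = 5 + k
L(T(-6), 224) - 1*(-15166) = (5 + 7/6) - 1*(-15166) = 37/6 + 15166 = 91033/6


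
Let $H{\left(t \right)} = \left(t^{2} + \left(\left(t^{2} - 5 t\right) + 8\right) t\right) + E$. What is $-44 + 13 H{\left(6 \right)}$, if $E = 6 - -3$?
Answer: $1633$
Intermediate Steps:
$E = 9$ ($E = 6 + 3 = 9$)
$H{\left(t \right)} = 9 + t^{2} + t \left(8 + t^{2} - 5 t\right)$ ($H{\left(t \right)} = \left(t^{2} + \left(\left(t^{2} - 5 t\right) + 8\right) t\right) + 9 = \left(t^{2} + \left(8 + t^{2} - 5 t\right) t\right) + 9 = \left(t^{2} + t \left(8 + t^{2} - 5 t\right)\right) + 9 = 9 + t^{2} + t \left(8 + t^{2} - 5 t\right)$)
$-44 + 13 H{\left(6 \right)} = -44 + 13 \left(9 + 6^{3} - 4 \cdot 6^{2} + 8 \cdot 6\right) = -44 + 13 \left(9 + 216 - 144 + 48\right) = -44 + 13 \cdot 129 = -44 + 1677 = 1633$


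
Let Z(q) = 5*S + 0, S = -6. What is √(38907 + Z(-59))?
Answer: √38877 ≈ 197.17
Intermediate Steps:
Z(q) = -30 (Z(q) = 5*(-6) + 0 = -30 + 0 = -30)
√(38907 + Z(-59)) = √(38907 - 30) = √38877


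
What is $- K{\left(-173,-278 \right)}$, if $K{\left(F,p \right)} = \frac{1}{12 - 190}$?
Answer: $\frac{1}{178} \approx 0.005618$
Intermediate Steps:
$K{\left(F,p \right)} = - \frac{1}{178}$ ($K{\left(F,p \right)} = \frac{1}{-178} = - \frac{1}{178}$)
$- K{\left(-173,-278 \right)} = \left(-1\right) \left(- \frac{1}{178}\right) = \frac{1}{178}$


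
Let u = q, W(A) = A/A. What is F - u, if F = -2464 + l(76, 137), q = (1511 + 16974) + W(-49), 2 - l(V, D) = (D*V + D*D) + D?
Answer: -50266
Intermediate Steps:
l(V, D) = 2 - D - D² - D*V (l(V, D) = 2 - ((D*V + D*D) + D) = 2 - ((D*V + D²) + D) = 2 - ((D² + D*V) + D) = 2 - (D + D² + D*V) = 2 + (-D - D² - D*V) = 2 - D - D² - D*V)
W(A) = 1
q = 18486 (q = (1511 + 16974) + 1 = 18485 + 1 = 18486)
F = -31780 (F = -2464 + (2 - 1*137 - 1*137² - 1*137*76) = -2464 + (2 - 137 - 1*18769 - 10412) = -2464 + (2 - 137 - 18769 - 10412) = -2464 - 29316 = -31780)
u = 18486
F - u = -31780 - 1*18486 = -31780 - 18486 = -50266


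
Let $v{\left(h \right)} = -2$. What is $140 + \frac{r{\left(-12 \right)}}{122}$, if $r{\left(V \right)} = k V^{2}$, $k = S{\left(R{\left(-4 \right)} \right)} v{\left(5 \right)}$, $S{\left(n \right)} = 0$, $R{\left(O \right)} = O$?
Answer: $140$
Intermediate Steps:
$k = 0$ ($k = 0 \left(-2\right) = 0$)
$r{\left(V \right)} = 0$ ($r{\left(V \right)} = 0 V^{2} = 0$)
$140 + \frac{r{\left(-12 \right)}}{122} = 140 + \frac{0}{122} = 140 + 0 \cdot \frac{1}{122} = 140 + 0 = 140$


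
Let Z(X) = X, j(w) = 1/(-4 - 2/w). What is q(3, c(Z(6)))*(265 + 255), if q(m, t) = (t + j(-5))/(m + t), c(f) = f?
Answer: 26780/81 ≈ 330.62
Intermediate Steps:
q(m, t) = (-5/18 + t)/(m + t) (q(m, t) = (t - 1*(-5)/(2 + 4*(-5)))/(m + t) = (t - 1*(-5)/(2 - 20))/(m + t) = (t - 1*(-5)/(-18))/(m + t) = (t - 1*(-5)*(-1/18))/(m + t) = (t - 5/18)/(m + t) = (-5/18 + t)/(m + t))
q(3, c(Z(6)))*(265 + 255) = ((-5/18 + 6)/(3 + 6))*(265 + 255) = ((103/18)/9)*520 = ((1/9)*(103/18))*520 = (103/162)*520 = 26780/81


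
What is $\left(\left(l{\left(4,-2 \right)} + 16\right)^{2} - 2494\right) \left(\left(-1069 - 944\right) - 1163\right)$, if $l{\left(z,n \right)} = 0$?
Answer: $7107888$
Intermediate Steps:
$\left(\left(l{\left(4,-2 \right)} + 16\right)^{2} - 2494\right) \left(\left(-1069 - 944\right) - 1163\right) = \left(\left(0 + 16\right)^{2} - 2494\right) \left(\left(-1069 - 944\right) - 1163\right) = \left(16^{2} - 2494\right) \left(\left(-1069 - 944\right) - 1163\right) = \left(256 - 2494\right) \left(-2013 - 1163\right) = \left(-2238\right) \left(-3176\right) = 7107888$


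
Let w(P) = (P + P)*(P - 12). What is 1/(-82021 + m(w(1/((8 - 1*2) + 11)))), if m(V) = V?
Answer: -289/23704475 ≈ -1.2192e-5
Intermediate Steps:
w(P) = 2*P*(-12 + P) (w(P) = (2*P)*(-12 + P) = 2*P*(-12 + P))
1/(-82021 + m(w(1/((8 - 1*2) + 11)))) = 1/(-82021 + 2*(-12 + 1/((8 - 1*2) + 11))/((8 - 1*2) + 11)) = 1/(-82021 + 2*(-12 + 1/((8 - 2) + 11))/((8 - 2) + 11)) = 1/(-82021 + 2*(-12 + 1/(6 + 11))/(6 + 11)) = 1/(-82021 + 2*(-12 + 1/17)/17) = 1/(-82021 + 2*(1/17)*(-12 + 1/17)) = 1/(-82021 + 2*(1/17)*(-203/17)) = 1/(-82021 - 406/289) = 1/(-23704475/289) = -289/23704475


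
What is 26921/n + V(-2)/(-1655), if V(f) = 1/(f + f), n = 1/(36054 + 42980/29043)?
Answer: 26660230038249869/27466380 ≈ 9.7065e+8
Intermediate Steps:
n = 4149/149594186 (n = 1/(36054 + 42980*(1/29043)) = 1/(36054 + 6140/4149) = 1/(149594186/4149) = 4149/149594186 ≈ 2.7735e-5)
V(f) = 1/(2*f)
26921/n + V(-2)/(-1655) = 26921/(4149/149594186) + ((½)/(-2))/(-1655) = 26921*(149594186/4149) + ((½)*(-½))*(-1/1655) = 4027225081306/4149 - ¼*(-1/1655) = 4027225081306/4149 + 1/6620 = 26660230038249869/27466380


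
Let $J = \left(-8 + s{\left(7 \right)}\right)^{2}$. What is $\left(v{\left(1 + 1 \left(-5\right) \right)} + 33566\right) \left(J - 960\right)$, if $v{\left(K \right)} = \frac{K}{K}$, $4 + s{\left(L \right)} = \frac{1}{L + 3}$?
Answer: $- \frac{2747089713}{100} \approx -2.7471 \cdot 10^{7}$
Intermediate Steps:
$s{\left(L \right)} = -4 + \frac{1}{3 + L}$ ($s{\left(L \right)} = -4 + \frac{1}{L + 3} = -4 + \frac{1}{3 + L}$)
$v{\left(K \right)} = 1$
$J = \frac{14161}{100}$ ($J = \left(-8 + \frac{-11 - 28}{3 + 7}\right)^{2} = \left(-8 + \frac{-11 - 28}{10}\right)^{2} = \left(-8 + \frac{1}{10} \left(-39\right)\right)^{2} = \left(-8 - \frac{39}{10}\right)^{2} = \left(- \frac{119}{10}\right)^{2} = \frac{14161}{100} \approx 141.61$)
$\left(v{\left(1 + 1 \left(-5\right) \right)} + 33566\right) \left(J - 960\right) = \left(1 + 33566\right) \left(\frac{14161}{100} - 960\right) = 33567 \left(- \frac{81839}{100}\right) = - \frac{2747089713}{100}$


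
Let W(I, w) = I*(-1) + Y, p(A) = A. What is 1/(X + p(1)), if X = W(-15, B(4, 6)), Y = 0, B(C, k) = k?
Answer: 1/16 ≈ 0.062500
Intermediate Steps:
W(I, w) = -I (W(I, w) = I*(-1) + 0 = -I + 0 = -I)
X = 15 (X = -1*(-15) = 15)
1/(X + p(1)) = 1/(15 + 1) = 1/16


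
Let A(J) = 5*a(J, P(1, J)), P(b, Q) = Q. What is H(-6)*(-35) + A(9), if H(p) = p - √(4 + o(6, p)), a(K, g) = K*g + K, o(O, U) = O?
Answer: 660 + 35*√10 ≈ 770.68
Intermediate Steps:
a(K, g) = K + K*g
H(p) = p - √10 (H(p) = p - √(4 + 6) = p - √10)
A(J) = 5*J*(1 + J) (A(J) = 5*(J*(1 + J)) = 5*J*(1 + J))
H(-6)*(-35) + A(9) = (-6 - √10)*(-35) + 5*9*(1 + 9) = (210 + 35*√10) + 5*9*10 = (210 + 35*√10) + 450 = 660 + 35*√10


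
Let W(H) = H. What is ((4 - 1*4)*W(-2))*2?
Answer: 0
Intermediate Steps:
((4 - 1*4)*W(-2))*2 = ((4 - 1*4)*(-2))*2 = ((4 - 4)*(-2))*2 = (0*(-2))*2 = 0*2 = 0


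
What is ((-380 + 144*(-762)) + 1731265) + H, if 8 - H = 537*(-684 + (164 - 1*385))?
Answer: 2107150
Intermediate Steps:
H = 485993 (H = 8 - 537*(-684 + (164 - 1*385)) = 8 - 537*(-684 + (164 - 385)) = 8 - 537*(-684 - 221) = 8 - 537*(-905) = 8 - 1*(-485985) = 8 + 485985 = 485993)
((-380 + 144*(-762)) + 1731265) + H = ((-380 + 144*(-762)) + 1731265) + 485993 = ((-380 - 109728) + 1731265) + 485993 = (-110108 + 1731265) + 485993 = 1621157 + 485993 = 2107150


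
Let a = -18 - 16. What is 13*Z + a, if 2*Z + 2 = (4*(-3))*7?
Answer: -593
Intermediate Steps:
Z = -43 (Z = -1 + ((4*(-3))*7)/2 = -1 + (-12*7)/2 = -1 + (½)*(-84) = -1 - 42 = -43)
a = -34
13*Z + a = 13*(-43) - 34 = -559 - 34 = -593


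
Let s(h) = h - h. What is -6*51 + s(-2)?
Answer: -306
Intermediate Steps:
s(h) = 0
-6*51 + s(-2) = -6*51 + 0 = -306 + 0 = -306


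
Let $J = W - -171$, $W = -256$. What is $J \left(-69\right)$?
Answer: $5865$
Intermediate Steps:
$J = -85$ ($J = -256 - -171 = -256 + 171 = -85$)
$J \left(-69\right) = \left(-85\right) \left(-69\right) = 5865$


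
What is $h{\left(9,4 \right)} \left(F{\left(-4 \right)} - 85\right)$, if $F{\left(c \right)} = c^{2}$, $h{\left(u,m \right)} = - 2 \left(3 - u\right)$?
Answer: $-828$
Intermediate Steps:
$h{\left(u,m \right)} = -6 + 2 u$
$h{\left(9,4 \right)} \left(F{\left(-4 \right)} - 85\right) = \left(-6 + 2 \cdot 9\right) \left(\left(-4\right)^{2} - 85\right) = \left(-6 + 18\right) \left(16 - 85\right) = 12 \left(-69\right) = -828$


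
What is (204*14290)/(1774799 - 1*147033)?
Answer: 1457580/813883 ≈ 1.7909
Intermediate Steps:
(204*14290)/(1774799 - 1*147033) = 2915160/(1774799 - 147033) = 2915160/1627766 = 2915160*(1/1627766) = 1457580/813883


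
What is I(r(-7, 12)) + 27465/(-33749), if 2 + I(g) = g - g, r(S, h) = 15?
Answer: -94963/33749 ≈ -2.8138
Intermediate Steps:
I(g) = -2 (I(g) = -2 + (g - g) = -2 + 0 = -2)
I(r(-7, 12)) + 27465/(-33749) = -2 + 27465/(-33749) = -2 + 27465*(-1/33749) = -2 - 27465/33749 = -94963/33749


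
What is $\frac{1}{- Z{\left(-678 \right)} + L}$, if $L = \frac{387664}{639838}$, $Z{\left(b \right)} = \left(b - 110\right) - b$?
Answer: $\frac{319919}{35384922} \approx 0.0090411$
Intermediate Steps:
$Z{\left(b \right)} = -110$ ($Z{\left(b \right)} = \left(b - 110\right) - b = \left(-110 + b\right) - b = -110$)
$L = \frac{193832}{319919}$ ($L = 387664 \cdot \frac{1}{639838} = \frac{193832}{319919} \approx 0.60588$)
$\frac{1}{- Z{\left(-678 \right)} + L} = \frac{1}{\left(-1\right) \left(-110\right) + \frac{193832}{319919}} = \frac{1}{110 + \frac{193832}{319919}} = \frac{1}{\frac{35384922}{319919}} = \frac{319919}{35384922}$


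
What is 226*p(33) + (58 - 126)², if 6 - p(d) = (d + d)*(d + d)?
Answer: -978476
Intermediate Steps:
p(d) = 6 - 4*d² (p(d) = 6 - (d + d)*(d + d) = 6 - 2*d*2*d = 6 - 4*d²)
226*p(33) + (58 - 126)² = 226*(6 - 4*33²) + (58 - 126)² = 226*(6 - 4*1089) + (-68)² = 226*(6 - 4356) + 4624 = 226*(-4350) + 4624 = -983100 + 4624 = -978476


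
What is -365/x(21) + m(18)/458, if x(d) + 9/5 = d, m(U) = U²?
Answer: -402373/21984 ≈ -18.303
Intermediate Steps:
x(d) = -9/5 + d
-365/x(21) + m(18)/458 = -365/(-9/5 + 21) + 18²/458 = -365/96/5 + 324*(1/458) = -365*5/96 + 162/229 = -1825/96 + 162/229 = -402373/21984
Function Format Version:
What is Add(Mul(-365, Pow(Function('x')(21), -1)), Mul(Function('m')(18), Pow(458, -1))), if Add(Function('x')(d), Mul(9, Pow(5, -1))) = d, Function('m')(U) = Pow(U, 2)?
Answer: Rational(-402373, 21984) ≈ -18.303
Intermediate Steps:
Function('x')(d) = Add(Rational(-9, 5), d)
Add(Mul(-365, Pow(Function('x')(21), -1)), Mul(Function('m')(18), Pow(458, -1))) = Add(Mul(-365, Pow(Add(Rational(-9, 5), 21), -1)), Mul(Pow(18, 2), Pow(458, -1))) = Add(Mul(-365, Pow(Rational(96, 5), -1)), Mul(324, Rational(1, 458))) = Add(Mul(-365, Rational(5, 96)), Rational(162, 229)) = Add(Rational(-1825, 96), Rational(162, 229)) = Rational(-402373, 21984)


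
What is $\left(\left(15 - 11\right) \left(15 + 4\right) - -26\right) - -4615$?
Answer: $4717$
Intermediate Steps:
$\left(\left(15 - 11\right) \left(15 + 4\right) - -26\right) - -4615 = \left(\left(15 - 11\right) 19 + 26\right) + 4615 = \left(4 \cdot 19 + 26\right) + 4615 = \left(76 + 26\right) + 4615 = 102 + 4615 = 4717$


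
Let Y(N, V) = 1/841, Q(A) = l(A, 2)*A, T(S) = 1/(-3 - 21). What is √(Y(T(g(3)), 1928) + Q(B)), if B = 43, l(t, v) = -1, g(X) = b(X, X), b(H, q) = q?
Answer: 21*I*√82/29 ≈ 6.5574*I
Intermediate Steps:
g(X) = X
T(S) = -1/24 (T(S) = 1/(-24) = -1/24)
Q(A) = -A
Y(N, V) = 1/841
√(Y(T(g(3)), 1928) + Q(B)) = √(1/841 - 1*43) = √(1/841 - 43) = √(-36162/841) = 21*I*√82/29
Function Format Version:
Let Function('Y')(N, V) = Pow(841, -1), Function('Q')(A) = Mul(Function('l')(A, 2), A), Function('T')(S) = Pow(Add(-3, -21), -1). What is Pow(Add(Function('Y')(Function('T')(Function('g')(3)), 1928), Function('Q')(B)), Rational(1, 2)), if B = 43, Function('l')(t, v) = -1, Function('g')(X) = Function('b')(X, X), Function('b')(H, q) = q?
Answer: Mul(Rational(21, 29), I, Pow(82, Rational(1, 2))) ≈ Mul(6.5574, I)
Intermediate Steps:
Function('g')(X) = X
Function('T')(S) = Rational(-1, 24) (Function('T')(S) = Pow(-24, -1) = Rational(-1, 24))
Function('Q')(A) = Mul(-1, A)
Function('Y')(N, V) = Rational(1, 841)
Pow(Add(Function('Y')(Function('T')(Function('g')(3)), 1928), Function('Q')(B)), Rational(1, 2)) = Pow(Add(Rational(1, 841), Mul(-1, 43)), Rational(1, 2)) = Pow(Add(Rational(1, 841), -43), Rational(1, 2)) = Pow(Rational(-36162, 841), Rational(1, 2)) = Mul(Rational(21, 29), I, Pow(82, Rational(1, 2)))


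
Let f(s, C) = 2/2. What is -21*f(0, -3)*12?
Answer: -252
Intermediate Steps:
f(s, C) = 1 (f(s, C) = 2*(1/2) = 1)
-21*f(0, -3)*12 = -21*1*12 = -21*12 = -252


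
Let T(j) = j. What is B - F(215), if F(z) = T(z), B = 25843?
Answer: 25628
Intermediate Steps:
F(z) = z
B - F(215) = 25843 - 1*215 = 25843 - 215 = 25628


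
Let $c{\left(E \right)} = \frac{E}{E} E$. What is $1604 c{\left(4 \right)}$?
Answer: $6416$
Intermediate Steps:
$c{\left(E \right)} = E$ ($c{\left(E \right)} = 1 E = E$)
$1604 c{\left(4 \right)} = 1604 \cdot 4 = 6416$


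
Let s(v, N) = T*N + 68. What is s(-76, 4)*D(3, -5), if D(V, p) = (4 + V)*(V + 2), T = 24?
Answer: 5740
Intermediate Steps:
D(V, p) = (2 + V)*(4 + V) (D(V, p) = (4 + V)*(2 + V) = (2 + V)*(4 + V))
s(v, N) = 68 + 24*N (s(v, N) = 24*N + 68 = 68 + 24*N)
s(-76, 4)*D(3, -5) = (68 + 24*4)*(8 + 3**2 + 6*3) = (68 + 96)*(8 + 9 + 18) = 164*35 = 5740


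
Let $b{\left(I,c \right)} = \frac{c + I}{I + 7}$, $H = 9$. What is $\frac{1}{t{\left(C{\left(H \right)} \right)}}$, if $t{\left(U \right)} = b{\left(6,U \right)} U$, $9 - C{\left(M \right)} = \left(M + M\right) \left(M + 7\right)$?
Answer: $\frac{1}{5859} \approx 0.00017068$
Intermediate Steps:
$C{\left(M \right)} = 9 - 2 M \left(7 + M\right)$ ($C{\left(M \right)} = 9 - \left(M + M\right) \left(M + 7\right) = 9 - 2 M \left(7 + M\right)$)
$b{\left(I,c \right)} = \frac{I + c}{7 + I}$
$t{\left(U \right)} = U \left(\frac{6}{13} + \frac{U}{13}\right)$ ($t{\left(U \right)} = \frac{6 + U}{7 + 6} U = \frac{6 + U}{13} U = \left(\frac{6}{13} + \frac{U}{13}\right) U = U \left(\frac{6}{13} + \frac{U}{13}\right)$)
$\frac{1}{t{\left(C{\left(H \right)} \right)}} = \frac{1}{\frac{1}{13} \left(9 - 126 - 2 \cdot 9^{2}\right) \left(6 - \left(117 + 162\right)\right)} = \frac{1}{\frac{1}{13} \left(9 - 126 - 162\right) \left(6 - 279\right)} = \frac{1}{\frac{1}{13} \left(-279\right) \left(6 - 279\right)} = \frac{1}{\frac{1}{13} \left(-279\right) \left(-273\right)} = \frac{1}{5859}$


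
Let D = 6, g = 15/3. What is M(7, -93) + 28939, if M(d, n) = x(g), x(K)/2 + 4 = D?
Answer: 28943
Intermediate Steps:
g = 5 (g = 15*(⅓) = 5)
x(K) = 4 (x(K) = -8 + 2*6 = -8 + 12 = 4)
M(d, n) = 4
M(7, -93) + 28939 = 4 + 28939 = 28943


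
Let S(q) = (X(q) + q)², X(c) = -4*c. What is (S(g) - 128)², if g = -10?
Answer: 595984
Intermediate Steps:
S(q) = 9*q² (S(q) = (-4*q + q)² = (-3*q)² = 9*q²)
(S(g) - 128)² = (9*(-10)² - 128)² = (9*100 - 128)² = (900 - 128)² = 772² = 595984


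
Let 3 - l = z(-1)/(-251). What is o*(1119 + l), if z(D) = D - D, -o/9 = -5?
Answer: 50490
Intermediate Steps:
o = 45 (o = -9*(-5) = 45)
z(D) = 0
l = 3 (l = 3 - 0/(-251) = 3 - 0*(-1)/251 = 3 - 1*0 = 3 + 0 = 3)
o*(1119 + l) = 45*(1119 + 3) = 45*1122 = 50490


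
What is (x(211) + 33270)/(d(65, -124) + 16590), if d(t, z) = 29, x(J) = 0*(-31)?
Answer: 33270/16619 ≈ 2.0019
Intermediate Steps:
x(J) = 0
(x(211) + 33270)/(d(65, -124) + 16590) = (0 + 33270)/(29 + 16590) = 33270/16619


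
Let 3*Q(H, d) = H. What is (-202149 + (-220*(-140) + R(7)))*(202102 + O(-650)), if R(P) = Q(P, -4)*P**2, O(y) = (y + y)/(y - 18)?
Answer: -5779402707912/167 ≈ -3.4607e+10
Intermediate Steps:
Q(H, d) = H/3
O(y) = 2*y/(-18 + y) (O(y) = (2*y)/(-18 + y) = 2*y/(-18 + y))
R(P) = P**3/3 (R(P) = (P/3)*P**2 = P**3/3)
(-202149 + (-220*(-140) + R(7)))*(202102 + O(-650)) = (-202149 + (-220*(-140) + (1/3)*7**3))*(202102 + 2*(-650)/(-18 - 650)) = (-202149 + (30800 + (1/3)*343))*(202102 + 2*(-650)/(-668)) = (-202149 + (30800 + 343/3))*(202102 + 2*(-650)*(-1/668)) = (-202149 + 92743/3)*(202102 + 325/167) = -513704/3*33751359/167 = -5779402707912/167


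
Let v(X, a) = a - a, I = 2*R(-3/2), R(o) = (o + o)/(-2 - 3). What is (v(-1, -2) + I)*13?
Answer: 78/5 ≈ 15.600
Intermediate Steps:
R(o) = -2*o/5 (R(o) = (2*o)/(-5) = (2*o)*(-⅕) = -2*o/5)
I = 6/5 (I = 2*(-(-6)/(5*2)) = 2*(-⅖*(-3/2)) = 2*(⅗) = 6/5 ≈ 1.2000)
v(X, a) = 0
(v(-1, -2) + I)*13 = (0 + 6/5)*13 = (6/5)*13 = 78/5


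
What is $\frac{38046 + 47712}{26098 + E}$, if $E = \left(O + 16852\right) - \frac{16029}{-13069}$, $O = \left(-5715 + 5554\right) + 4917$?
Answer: $\frac{373590434}{207828581} \approx 1.7976$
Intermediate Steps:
$O = 4756$ ($O = -161 + 4917 = 4756$)
$E = \frac{282410981}{13069}$ ($E = \left(4756 + 16852\right) - \frac{16029}{-13069} = 21608 - - \frac{16029}{13069} = 21608 + \frac{16029}{13069} = \frac{282410981}{13069} \approx 21609.0$)
$\frac{38046 + 47712}{26098 + E} = \frac{38046 + 47712}{26098 + \frac{282410981}{13069}} = \frac{85758}{\frac{623485743}{13069}} = 85758 \cdot \frac{13069}{623485743} = \frac{373590434}{207828581}$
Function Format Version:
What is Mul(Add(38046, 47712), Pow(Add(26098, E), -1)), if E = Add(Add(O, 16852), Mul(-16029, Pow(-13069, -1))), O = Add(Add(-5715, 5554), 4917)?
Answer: Rational(373590434, 207828581) ≈ 1.7976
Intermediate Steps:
O = 4756 (O = Add(-161, 4917) = 4756)
E = Rational(282410981, 13069) (E = Add(Add(4756, 16852), Mul(-16029, Pow(-13069, -1))) = Add(21608, Mul(-16029, Rational(-1, 13069))) = Add(21608, Rational(16029, 13069)) = Rational(282410981, 13069) ≈ 21609.)
Mul(Add(38046, 47712), Pow(Add(26098, E), -1)) = Mul(Add(38046, 47712), Pow(Add(26098, Rational(282410981, 13069)), -1)) = Mul(85758, Pow(Rational(623485743, 13069), -1)) = Mul(85758, Rational(13069, 623485743)) = Rational(373590434, 207828581)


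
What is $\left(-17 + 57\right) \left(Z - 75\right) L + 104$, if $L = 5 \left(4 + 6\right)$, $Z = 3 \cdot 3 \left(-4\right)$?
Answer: $-221896$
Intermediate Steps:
$Z = -36$ ($Z = 9 \left(-4\right) = -36$)
$L = 50$ ($L = 5 \cdot 10 = 50$)
$\left(-17 + 57\right) \left(Z - 75\right) L + 104 = \left(-17 + 57\right) \left(-36 - 75\right) 50 + 104 = 40 \left(-111\right) 50 + 104 = \left(-4440\right) 50 + 104 = -222000 + 104 = -221896$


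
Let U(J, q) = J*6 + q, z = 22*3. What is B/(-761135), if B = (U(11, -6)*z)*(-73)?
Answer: 57816/152227 ≈ 0.37980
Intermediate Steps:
z = 66
U(J, q) = q + 6*J (U(J, q) = 6*J + q = q + 6*J)
B = -289080 (B = ((-6 + 6*11)*66)*(-73) = ((-6 + 66)*66)*(-73) = (60*66)*(-73) = 3960*(-73) = -289080)
B/(-761135) = -289080/(-761135) = -289080*(-1/761135) = 57816/152227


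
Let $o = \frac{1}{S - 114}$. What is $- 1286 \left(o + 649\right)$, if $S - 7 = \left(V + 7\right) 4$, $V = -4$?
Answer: $- \frac{79287044}{95} \approx -8.346 \cdot 10^{5}$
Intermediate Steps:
$S = 19$ ($S = 7 + \left(-4 + 7\right) 4 = 7 + 3 \cdot 4 = 7 + 12 = 19$)
$o = - \frac{1}{95}$ ($o = \frac{1}{19 - 114} = \frac{1}{-95} = - \frac{1}{95} \approx -0.010526$)
$- 1286 \left(o + 649\right) = - 1286 \left(- \frac{1}{95} + 649\right) = \left(-1286\right) \frac{61654}{95} = - \frac{79287044}{95}$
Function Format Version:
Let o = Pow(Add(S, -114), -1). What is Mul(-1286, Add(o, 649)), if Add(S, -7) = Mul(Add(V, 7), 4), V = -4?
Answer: Rational(-79287044, 95) ≈ -8.3460e+5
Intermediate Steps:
S = 19 (S = Add(7, Mul(Add(-4, 7), 4)) = Add(7, Mul(3, 4)) = Add(7, 12) = 19)
o = Rational(-1, 95) (o = Pow(Add(19, -114), -1) = Pow(-95, -1) = Rational(-1, 95) ≈ -0.010526)
Mul(-1286, Add(o, 649)) = Mul(-1286, Add(Rational(-1, 95), 649)) = Mul(-1286, Rational(61654, 95)) = Rational(-79287044, 95)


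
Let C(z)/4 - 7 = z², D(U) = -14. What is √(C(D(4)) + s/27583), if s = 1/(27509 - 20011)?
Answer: √34732008630215272806/206817334 ≈ 28.496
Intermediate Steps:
C(z) = 28 + 4*z²
s = 1/7498 ≈ 0.00013337
√(C(D(4)) + s/27583) = √((28 + 4*(-14)²) + (1/7498)/27583) = √((28 + 4*196) + (1/7498)*(1/27583)) = √((28 + 784) + 1/206817334) = √(812 + 1/206817334) = √(167935675209/206817334) = √34732008630215272806/206817334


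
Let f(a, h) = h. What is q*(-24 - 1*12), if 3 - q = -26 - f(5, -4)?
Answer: -900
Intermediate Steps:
q = 25 (q = 3 - (-26 - 1*(-4)) = 3 - (-26 + 4) = 3 - 1*(-22) = 3 + 22 = 25)
q*(-24 - 1*12) = 25*(-24 - 1*12) = 25*(-24 - 12) = 25*(-36) = -900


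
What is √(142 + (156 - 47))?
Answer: √251 ≈ 15.843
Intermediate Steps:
√(142 + (156 - 47)) = √(142 + 109) = √251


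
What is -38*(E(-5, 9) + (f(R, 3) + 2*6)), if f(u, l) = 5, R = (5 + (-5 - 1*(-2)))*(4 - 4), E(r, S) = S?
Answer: -988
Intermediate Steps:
R = 0 (R = (5 + (-5 + 2))*0 = (5 - 3)*0 = 2*0 = 0)
-38*(E(-5, 9) + (f(R, 3) + 2*6)) = -38*(9 + (5 + 2*6)) = -38*(9 + (5 + 12)) = -38*(9 + 17) = -38*26 = -988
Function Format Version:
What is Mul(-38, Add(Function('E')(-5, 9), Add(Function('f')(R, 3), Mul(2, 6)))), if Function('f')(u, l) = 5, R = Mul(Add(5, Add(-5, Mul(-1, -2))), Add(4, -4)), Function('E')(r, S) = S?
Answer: -988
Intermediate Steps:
R = 0 (R = Mul(Add(5, Add(-5, 2)), 0) = Mul(Add(5, -3), 0) = Mul(2, 0) = 0)
Mul(-38, Add(Function('E')(-5, 9), Add(Function('f')(R, 3), Mul(2, 6)))) = Mul(-38, Add(9, Add(5, Mul(2, 6)))) = Mul(-38, Add(9, Add(5, 12))) = Mul(-38, Add(9, 17)) = Mul(-38, 26) = -988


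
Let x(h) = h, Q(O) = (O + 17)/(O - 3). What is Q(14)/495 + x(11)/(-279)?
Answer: -1898/56265 ≈ -0.033733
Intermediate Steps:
Q(O) = (17 + O)/(-3 + O)
Q(14)/495 + x(11)/(-279) = ((17 + 14)/(-3 + 14))/495 + 11/(-279) = (31/11)*(1/495) + 11*(-1/279) = ((1/11)*31)*(1/495) - 11/279 = (31/11)*(1/495) - 11/279 = 31/5445 - 11/279 = -1898/56265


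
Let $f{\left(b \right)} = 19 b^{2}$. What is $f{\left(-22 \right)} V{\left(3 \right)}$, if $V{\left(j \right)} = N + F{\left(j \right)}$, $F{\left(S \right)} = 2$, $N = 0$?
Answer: $18392$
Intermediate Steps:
$V{\left(j \right)} = 2$ ($V{\left(j \right)} = 0 + 2 = 2$)
$f{\left(-22 \right)} V{\left(3 \right)} = 19 \left(-22\right)^{2} \cdot 2 = 19 \cdot 484 \cdot 2 = 9196 \cdot 2 = 18392$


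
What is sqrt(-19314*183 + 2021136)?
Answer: I*sqrt(1513326) ≈ 1230.2*I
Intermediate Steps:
sqrt(-19314*183 + 2021136) = sqrt(-3534462 + 2021136) = sqrt(-1513326) = I*sqrt(1513326)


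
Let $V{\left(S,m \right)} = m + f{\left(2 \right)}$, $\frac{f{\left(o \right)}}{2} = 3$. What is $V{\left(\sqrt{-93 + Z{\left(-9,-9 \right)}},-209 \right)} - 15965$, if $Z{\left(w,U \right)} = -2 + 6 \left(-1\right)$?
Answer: $-16168$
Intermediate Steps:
$Z{\left(w,U \right)} = -8$ ($Z{\left(w,U \right)} = -2 - 6 = -8$)
$f{\left(o \right)} = 6$ ($f{\left(o \right)} = 2 \cdot 3 = 6$)
$V{\left(S,m \right)} = 6 + m$ ($V{\left(S,m \right)} = m + 6 = 6 + m$)
$V{\left(\sqrt{-93 + Z{\left(-9,-9 \right)}},-209 \right)} - 15965 = \left(6 - 209\right) - 15965 = -203 - 15965 = -16168$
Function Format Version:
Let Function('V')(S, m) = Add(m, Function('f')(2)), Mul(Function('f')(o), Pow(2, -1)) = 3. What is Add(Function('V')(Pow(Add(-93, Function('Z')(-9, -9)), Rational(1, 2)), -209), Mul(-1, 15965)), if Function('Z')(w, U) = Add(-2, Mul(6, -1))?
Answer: -16168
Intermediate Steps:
Function('Z')(w, U) = -8 (Function('Z')(w, U) = Add(-2, -6) = -8)
Function('f')(o) = 6 (Function('f')(o) = Mul(2, 3) = 6)
Function('V')(S, m) = Add(6, m) (Function('V')(S, m) = Add(m, 6) = Add(6, m))
Add(Function('V')(Pow(Add(-93, Function('Z')(-9, -9)), Rational(1, 2)), -209), Mul(-1, 15965)) = Add(Add(6, -209), Mul(-1, 15965)) = Add(-203, -15965) = -16168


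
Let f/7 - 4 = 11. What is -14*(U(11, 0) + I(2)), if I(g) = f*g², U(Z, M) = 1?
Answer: -5894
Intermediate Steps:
f = 105 (f = 28 + 7*11 = 28 + 77 = 105)
I(g) = 105*g²
-14*(U(11, 0) + I(2)) = -14*(1 + 105*2²) = -14*(1 + 105*4) = -14*(1 + 420) = -14*421 = -5894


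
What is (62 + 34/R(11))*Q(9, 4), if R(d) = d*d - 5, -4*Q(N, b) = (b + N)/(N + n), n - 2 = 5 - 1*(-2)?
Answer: -46969/4176 ≈ -11.247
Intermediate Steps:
n = 9 (n = 2 + (5 - 1*(-2)) = 2 + (5 + 2) = 2 + 7 = 9)
Q(N, b) = -(N + b)/(4*(9 + N)) (Q(N, b) = -(b + N)/(4*(N + 9)) = -(N + b)/(4*(9 + N)))
R(d) = -5 + d² (R(d) = d² - 5 = -5 + d²)
(62 + 34/R(11))*Q(9, 4) = (62 + 34/(-5 + 11²))*((-1*9 - 1*4)/(4*(9 + 9))) = (62 + 34/(-5 + 121))*((¼)*(-9 - 4)/18) = (62 + 34/116)*((¼)*(1/18)*(-13)) = (62 + 34*(1/116))*(-13/72) = (62 + 17/58)*(-13/72) = (3613/58)*(-13/72) = -46969/4176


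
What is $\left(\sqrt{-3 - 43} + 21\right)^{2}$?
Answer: $\left(21 + i \sqrt{46}\right)^{2} \approx 395.0 + 284.86 i$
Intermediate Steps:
$\left(\sqrt{-3 - 43} + 21\right)^{2} = \left(\sqrt{-46} + 21\right)^{2} = \left(i \sqrt{46} + 21\right)^{2} = \left(21 + i \sqrt{46}\right)^{2}$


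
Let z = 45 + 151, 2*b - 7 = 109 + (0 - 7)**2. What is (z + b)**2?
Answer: 310249/4 ≈ 77562.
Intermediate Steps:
b = 165/2 (b = 7/2 + (109 + (0 - 7)**2)/2 = 7/2 + (109 + (-7)**2)/2 = 7/2 + (109 + 49)/2 = 7/2 + (1/2)*158 = 7/2 + 79 = 165/2 ≈ 82.500)
z = 196
(z + b)**2 = (196 + 165/2)**2 = (557/2)**2 = 310249/4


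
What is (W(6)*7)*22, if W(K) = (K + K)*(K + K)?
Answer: 22176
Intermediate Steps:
W(K) = 4*K² (W(K) = (2*K)*(2*K) = 4*K²)
(W(6)*7)*22 = ((4*6²)*7)*22 = ((4*36)*7)*22 = (144*7)*22 = 1008*22 = 22176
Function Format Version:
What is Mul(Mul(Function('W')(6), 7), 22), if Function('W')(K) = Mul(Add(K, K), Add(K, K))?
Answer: 22176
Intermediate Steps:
Function('W')(K) = Mul(4, Pow(K, 2)) (Function('W')(K) = Mul(Mul(2, K), Mul(2, K)) = Mul(4, Pow(K, 2)))
Mul(Mul(Function('W')(6), 7), 22) = Mul(Mul(Mul(4, Pow(6, 2)), 7), 22) = Mul(Mul(Mul(4, 36), 7), 22) = Mul(Mul(144, 7), 22) = Mul(1008, 22) = 22176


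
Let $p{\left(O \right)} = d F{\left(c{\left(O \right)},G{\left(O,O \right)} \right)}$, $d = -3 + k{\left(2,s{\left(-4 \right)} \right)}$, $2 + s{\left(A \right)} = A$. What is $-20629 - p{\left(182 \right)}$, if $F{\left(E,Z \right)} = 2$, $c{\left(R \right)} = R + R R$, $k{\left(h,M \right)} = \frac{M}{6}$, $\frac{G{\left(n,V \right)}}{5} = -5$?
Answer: $-20621$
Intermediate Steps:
$G{\left(n,V \right)} = -25$ ($G{\left(n,V \right)} = 5 \left(-5\right) = -25$)
$s{\left(A \right)} = -2 + A$
$k{\left(h,M \right)} = \frac{M}{6}$ ($k{\left(h,M \right)} = M \frac{1}{6} = \frac{M}{6}$)
$c{\left(R \right)} = R + R^{2}$
$d = -4$ ($d = -3 + \frac{-2 - 4}{6} = -3 + \frac{1}{6} \left(-6\right) = -3 - 1 = -4$)
$p{\left(O \right)} = -8$ ($p{\left(O \right)} = \left(-4\right) 2 = -8$)
$-20629 - p{\left(182 \right)} = -20629 - -8 = -20629 + 8 = -20621$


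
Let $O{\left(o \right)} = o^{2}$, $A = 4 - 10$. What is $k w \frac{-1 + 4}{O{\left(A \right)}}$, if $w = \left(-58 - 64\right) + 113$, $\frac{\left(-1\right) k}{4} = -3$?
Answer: $-9$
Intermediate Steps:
$k = 12$ ($k = \left(-4\right) \left(-3\right) = 12$)
$w = -9$ ($w = \left(-58 - 64\right) + 113 = -122 + 113 = -9$)
$A = -6$ ($A = 4 - 10 = -6$)
$k w \frac{-1 + 4}{O{\left(A \right)}} = 12 \left(- 9 \frac{-1 + 4}{\left(-6\right)^{2}}\right) = 12 \left(- 9 \cdot \frac{3}{36}\right) = 12 \left(- 9 \cdot 3 \cdot \frac{1}{36}\right) = 12 \left(\left(-9\right) \frac{1}{12}\right) = 12 \left(- \frac{3}{4}\right) = -9$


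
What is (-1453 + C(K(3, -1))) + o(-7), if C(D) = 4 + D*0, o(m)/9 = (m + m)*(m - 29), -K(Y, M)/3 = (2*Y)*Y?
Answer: 3087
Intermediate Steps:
K(Y, M) = -6*Y² (K(Y, M) = -3*2*Y*Y = -6*Y²)
o(m) = 18*m*(-29 + m) (o(m) = 9*((m + m)*(m - 29)) = 9*((2*m)*(-29 + m)) = 9*(2*m*(-29 + m)) = 18*m*(-29 + m))
C(D) = 4 (C(D) = 4 + 0 = 4)
(-1453 + C(K(3, -1))) + o(-7) = (-1453 + 4) + 18*(-7)*(-29 - 7) = -1449 + 18*(-7)*(-36) = -1449 + 4536 = 3087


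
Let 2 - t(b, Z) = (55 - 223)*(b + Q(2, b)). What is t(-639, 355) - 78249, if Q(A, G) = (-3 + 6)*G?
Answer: -507655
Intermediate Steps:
Q(A, G) = 3*G
t(b, Z) = 2 + 672*b (t(b, Z) = 2 - (55 - 223)*(b + 3*b) = 2 - (-168)*4*b = 2 - (-672)*b = 2 + 672*b)
t(-639, 355) - 78249 = (2 + 672*(-639)) - 78249 = (2 - 429408) - 78249 = -429406 - 78249 = -507655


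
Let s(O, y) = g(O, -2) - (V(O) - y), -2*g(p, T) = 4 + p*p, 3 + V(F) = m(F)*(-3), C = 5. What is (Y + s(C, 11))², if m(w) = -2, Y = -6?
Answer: 625/4 ≈ 156.25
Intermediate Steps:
V(F) = 3 (V(F) = -3 - 2*(-3) = -3 + 6 = 3)
g(p, T) = -2 - p²/2 (g(p, T) = -(4 + p*p)/2 = -(4 + p²)/2 = -2 - p²/2)
s(O, y) = -5 + y - O²/2 (s(O, y) = (-2 - O²/2) - (3 - y) = (-2 - O²/2) + (-3 + y) = -5 + y - O²/2)
(Y + s(C, 11))² = (-6 + (-5 + 11 - ½*5²))² = (-6 + (-5 + 11 - ½*25))² = (-6 + (-5 + 11 - 25/2))² = (-6 - 13/2)² = (-25/2)² = 625/4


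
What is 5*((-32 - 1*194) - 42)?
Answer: -1340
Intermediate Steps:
5*((-32 - 1*194) - 42) = 5*((-32 - 194) - 42) = 5*(-226 - 42) = 5*(-268) = -1340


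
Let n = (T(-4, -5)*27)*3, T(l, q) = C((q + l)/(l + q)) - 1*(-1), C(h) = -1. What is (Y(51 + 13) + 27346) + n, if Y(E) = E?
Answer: 27410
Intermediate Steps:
T(l, q) = 0 (T(l, q) = -1 - 1*(-1) = -1 + 1 = 0)
n = 0 (n = (0*27)*3 = 0*3 = 0)
(Y(51 + 13) + 27346) + n = ((51 + 13) + 27346) + 0 = (64 + 27346) + 0 = 27410 + 0 = 27410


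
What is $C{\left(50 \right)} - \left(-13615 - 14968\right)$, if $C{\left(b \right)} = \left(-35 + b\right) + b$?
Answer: $28648$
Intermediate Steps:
$C{\left(b \right)} = -35 + 2 b$
$C{\left(50 \right)} - \left(-13615 - 14968\right) = \left(-35 + 2 \cdot 50\right) - \left(-13615 - 14968\right) = \left(-35 + 100\right) - \left(-13615 - 14968\right) = 65 - -28583 = 65 + 28583 = 28648$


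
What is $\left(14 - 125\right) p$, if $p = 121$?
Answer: $-13431$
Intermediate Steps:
$\left(14 - 125\right) p = \left(14 - 125\right) 121 = \left(-111\right) 121 = -13431$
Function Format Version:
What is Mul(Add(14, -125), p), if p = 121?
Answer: -13431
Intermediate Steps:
Mul(Add(14, -125), p) = Mul(Add(14, -125), 121) = Mul(-111, 121) = -13431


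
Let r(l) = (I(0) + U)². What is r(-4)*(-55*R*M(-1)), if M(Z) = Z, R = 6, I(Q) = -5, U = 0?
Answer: 8250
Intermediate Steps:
r(l) = 25 (r(l) = (-5 + 0)² = (-5)² = 25)
r(-4)*(-55*R*M(-1)) = 25*(-330*(-1)) = 25*(-55*(-6)) = 25*330 = 8250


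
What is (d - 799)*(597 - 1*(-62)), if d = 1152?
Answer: 232627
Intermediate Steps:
(d - 799)*(597 - 1*(-62)) = (1152 - 799)*(597 - 1*(-62)) = 353*(597 + 62) = 353*659 = 232627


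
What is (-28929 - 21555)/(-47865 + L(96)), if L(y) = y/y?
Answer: 12621/11966 ≈ 1.0547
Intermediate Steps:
L(y) = 1
(-28929 - 21555)/(-47865 + L(96)) = (-28929 - 21555)/(-47865 + 1) = -50484/(-47864) = -50484*(-1/47864) = 12621/11966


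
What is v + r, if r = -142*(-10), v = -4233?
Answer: -2813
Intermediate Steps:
r = 1420
v + r = -4233 + 1420 = -2813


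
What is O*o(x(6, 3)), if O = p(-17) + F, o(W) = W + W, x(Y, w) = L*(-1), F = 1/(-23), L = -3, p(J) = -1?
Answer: -144/23 ≈ -6.2609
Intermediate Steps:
F = -1/23 ≈ -0.043478
x(Y, w) = 3 (x(Y, w) = -3*(-1) = 3)
o(W) = 2*W
O = -24/23 (O = -1 - 1/23 = -24/23 ≈ -1.0435)
O*o(x(6, 3)) = -48*3/23 = -24/23*6 = -144/23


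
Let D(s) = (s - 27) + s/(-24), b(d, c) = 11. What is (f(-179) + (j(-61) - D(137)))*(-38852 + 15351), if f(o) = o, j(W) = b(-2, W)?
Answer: 153579035/24 ≈ 6.3991e+6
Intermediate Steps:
j(W) = 11
D(s) = -27 + 23*s/24 (D(s) = (-27 + s) + s*(-1/24) = (-27 + s) - s/24 = -27 + 23*s/24)
(f(-179) + (j(-61) - D(137)))*(-38852 + 15351) = (-179 + (11 - (-27 + (23/24)*137)))*(-38852 + 15351) = (-179 + (11 - (-27 + 3151/24)))*(-23501) = (-179 + (11 - 1*2503/24))*(-23501) = (-179 + (11 - 2503/24))*(-23501) = (-179 - 2239/24)*(-23501) = -6535/24*(-23501) = 153579035/24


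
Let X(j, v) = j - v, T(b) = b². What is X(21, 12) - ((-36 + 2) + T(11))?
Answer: -78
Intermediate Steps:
X(21, 12) - ((-36 + 2) + T(11)) = (21 - 1*12) - ((-36 + 2) + 11²) = (21 - 12) - (-34 + 121) = 9 - 1*87 = 9 - 87 = -78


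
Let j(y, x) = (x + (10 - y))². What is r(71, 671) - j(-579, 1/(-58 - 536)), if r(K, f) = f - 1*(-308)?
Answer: -122060091781/352836 ≈ -3.4594e+5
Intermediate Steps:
r(K, f) = 308 + f (r(K, f) = f + 308 = 308 + f)
j(y, x) = (10 + x - y)²
r(71, 671) - j(-579, 1/(-58 - 536)) = (308 + 671) - (10 + 1/(-58 - 536) - 1*(-579))² = 979 - (10 + 1/(-594) + 579)² = 979 - (10 - 1/594 + 579)² = 979 - (349865/594)² = 979 - 1*122405518225/352836 = 979 - 122405518225/352836 = -122060091781/352836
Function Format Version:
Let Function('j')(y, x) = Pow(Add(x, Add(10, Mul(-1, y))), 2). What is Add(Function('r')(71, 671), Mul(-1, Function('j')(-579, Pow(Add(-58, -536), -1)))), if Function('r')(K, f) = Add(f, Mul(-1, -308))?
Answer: Rational(-122060091781, 352836) ≈ -3.4594e+5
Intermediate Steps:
Function('r')(K, f) = Add(308, f) (Function('r')(K, f) = Add(f, 308) = Add(308, f))
Function('j')(y, x) = Pow(Add(10, x, Mul(-1, y)), 2)
Add(Function('r')(71, 671), Mul(-1, Function('j')(-579, Pow(Add(-58, -536), -1)))) = Add(Add(308, 671), Mul(-1, Pow(Add(10, Pow(Add(-58, -536), -1), Mul(-1, -579)), 2))) = Add(979, Mul(-1, Pow(Add(10, Pow(-594, -1), 579), 2))) = Add(979, Mul(-1, Pow(Add(10, Rational(-1, 594), 579), 2))) = Add(979, Mul(-1, Pow(Rational(349865, 594), 2))) = Add(979, Mul(-1, Rational(122405518225, 352836))) = Add(979, Rational(-122405518225, 352836)) = Rational(-122060091781, 352836)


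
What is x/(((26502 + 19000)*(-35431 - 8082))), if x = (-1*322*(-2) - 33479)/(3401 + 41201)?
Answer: 32835/88308772116652 ≈ 3.7182e-10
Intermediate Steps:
x = -32835/44602 (x = (-322*(-2) - 33479)/44602 = (644 - 33479)*(1/44602) = -32835*1/44602 = -32835/44602 ≈ -0.73618)
x/(((26502 + 19000)*(-35431 - 8082))) = -32835*1/((-35431 - 8082)*(26502 + 19000))/44602 = -32835/(44602*(45502*(-43513))) = -32835/44602/(-1979928526) = -32835/44602*(-1/1979928526) = 32835/88308772116652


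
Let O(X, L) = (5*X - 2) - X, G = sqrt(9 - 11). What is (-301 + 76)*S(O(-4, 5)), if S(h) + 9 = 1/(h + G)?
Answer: 332100/163 + 225*I*sqrt(2)/326 ≈ 2037.4 + 0.97607*I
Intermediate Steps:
G = I*sqrt(2) (G = sqrt(-2) = I*sqrt(2) ≈ 1.4142*I)
O(X, L) = -2 + 4*X (O(X, L) = (-2 + 5*X) - X = -2 + 4*X)
S(h) = -9 + 1/(h + I*sqrt(2))
(-301 + 76)*S(O(-4, 5)) = (-301 + 76)*((1 - 9*(-2 + 4*(-4)) - 9*I*sqrt(2))/((-2 + 4*(-4)) + I*sqrt(2))) = -225*(1 - 9*(-2 - 16) - 9*I*sqrt(2))/((-2 - 16) + I*sqrt(2)) = -225*(1 - 9*(-18) - 9*I*sqrt(2))/(-18 + I*sqrt(2)) = -225*(1 + 162 - 9*I*sqrt(2))/(-18 + I*sqrt(2)) = -225*(163 - 9*I*sqrt(2))/(-18 + I*sqrt(2))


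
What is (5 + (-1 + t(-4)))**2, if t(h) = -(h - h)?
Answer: 16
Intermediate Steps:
t(h) = 0 (t(h) = -1*0 = 0)
(5 + (-1 + t(-4)))**2 = (5 + (-1 + 0))**2 = (5 - 1)**2 = 4**2 = 16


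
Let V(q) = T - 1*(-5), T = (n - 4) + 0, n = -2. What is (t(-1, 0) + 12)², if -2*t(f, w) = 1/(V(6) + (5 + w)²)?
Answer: 330625/2304 ≈ 143.50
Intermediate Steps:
T = -6 (T = (-2 - 4) + 0 = -6 + 0 = -6)
V(q) = -1 (V(q) = -6 - 1*(-5) = -6 + 5 = -1)
t(f, w) = -1/(2*(-1 + (5 + w)²))
(t(-1, 0) + 12)² = (-1/(-2 + 2*(5 + 0)²) + 12)² = (-1/(-2 + 2*5²) + 12)² = (-1/(-2 + 2*25) + 12)² = (-1/(-2 + 50) + 12)² = (-1/48 + 12)² = (575/48)² = 330625/2304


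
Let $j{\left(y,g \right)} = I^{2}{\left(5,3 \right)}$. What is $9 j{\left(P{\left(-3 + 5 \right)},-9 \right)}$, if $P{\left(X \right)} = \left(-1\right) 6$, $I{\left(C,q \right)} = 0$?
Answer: $0$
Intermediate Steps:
$P{\left(X \right)} = -6$
$j{\left(y,g \right)} = 0$ ($j{\left(y,g \right)} = 0^{2} = 0$)
$9 j{\left(P{\left(-3 + 5 \right)},-9 \right)} = 9 \cdot 0 = 0$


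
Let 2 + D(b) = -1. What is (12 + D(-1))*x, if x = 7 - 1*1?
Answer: 54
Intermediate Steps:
D(b) = -3 (D(b) = -2 - 1 = -3)
x = 6 (x = 7 - 1 = 6)
(12 + D(-1))*x = (12 - 3)*6 = 9*6 = 54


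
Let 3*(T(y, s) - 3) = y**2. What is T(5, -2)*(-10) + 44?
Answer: -208/3 ≈ -69.333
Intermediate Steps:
T(y, s) = 3 + y**2/3
T(5, -2)*(-10) + 44 = (3 + (1/3)*5**2)*(-10) + 44 = (3 + (1/3)*25)*(-10) + 44 = (3 + 25/3)*(-10) + 44 = (34/3)*(-10) + 44 = -340/3 + 44 = -208/3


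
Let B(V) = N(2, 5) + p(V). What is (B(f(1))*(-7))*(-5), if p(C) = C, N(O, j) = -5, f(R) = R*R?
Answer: -140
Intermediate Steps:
f(R) = R²
B(V) = -5 + V
(B(f(1))*(-7))*(-5) = ((-5 + 1²)*(-7))*(-5) = ((-5 + 1)*(-7))*(-5) = -4*(-7)*(-5) = 28*(-5) = -140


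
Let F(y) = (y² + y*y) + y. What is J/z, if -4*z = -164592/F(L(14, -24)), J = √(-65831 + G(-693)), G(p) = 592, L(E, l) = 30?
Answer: 305*I*√65239/6858 ≈ 11.359*I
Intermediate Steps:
F(y) = y + 2*y² (F(y) = (y² + y²) + y = 2*y² + y = y + 2*y²)
J = I*√65239 (J = √(-65831 + 592) = √(-65239) = I*√65239 ≈ 255.42*I)
z = 6858/305 (z = -(-41148)/(30*(1 + 2*30)) = -(-41148)/(30*(1 + 60)) = -(-41148)/(30*61) = -(-41148)/1830 = -¼*(-27432/305) = 6858/305 ≈ 22.485)
J/z = (I*√65239)/(6858/305) = (I*√65239)*(305/6858) = 305*I*√65239/6858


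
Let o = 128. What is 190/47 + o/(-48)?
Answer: 194/141 ≈ 1.3759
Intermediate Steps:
190/47 + o/(-48) = 190/47 + 128/(-48) = 190*(1/47) + 128*(-1/48) = 190/47 - 8/3 = 194/141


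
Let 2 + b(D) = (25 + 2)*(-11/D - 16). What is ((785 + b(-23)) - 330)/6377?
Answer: 780/146671 ≈ 0.0053180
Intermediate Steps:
b(D) = -434 - 297/D (b(D) = -2 + (25 + 2)*(-11/D - 16) = -2 + 27*(-16 - 11/D) = -2 + (-432 - 297/D) = -434 - 297/D)
((785 + b(-23)) - 330)/6377 = ((785 + (-434 - 297/(-23))) - 330)/6377 = ((785 + (-434 - 297*(-1/23))) - 330)*(1/6377) = ((785 + (-434 + 297/23)) - 330)*(1/6377) = ((785 - 9685/23) - 330)*(1/6377) = (8370/23 - 330)*(1/6377) = (780/23)*(1/6377) = 780/146671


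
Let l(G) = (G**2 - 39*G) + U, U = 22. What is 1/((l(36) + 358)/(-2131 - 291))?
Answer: -1211/136 ≈ -8.9044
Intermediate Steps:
l(G) = 22 + G**2 - 39*G (l(G) = (G**2 - 39*G) + 22 = 22 + G**2 - 39*G)
1/((l(36) + 358)/(-2131 - 291)) = 1/(((22 + 36**2 - 39*36) + 358)/(-2131 - 291)) = 1/(((22 + 1296 - 1404) + 358)/(-2422)) = 1/((-86 + 358)*(-1/2422)) = 1/(272*(-1/2422)) = 1/(-136/1211) = -1211/136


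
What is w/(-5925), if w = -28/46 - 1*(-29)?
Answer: -653/136275 ≈ -0.0047918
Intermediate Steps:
w = 653/23 (w = -28*1/46 + 29 = -14/23 + 29 = 653/23 ≈ 28.391)
w/(-5925) = (653/23)/(-5925) = (653/23)*(-1/5925) = -653/136275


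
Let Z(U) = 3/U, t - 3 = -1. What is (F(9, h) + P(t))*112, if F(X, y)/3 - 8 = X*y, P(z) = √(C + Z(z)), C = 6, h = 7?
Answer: 23856 + 56*√30 ≈ 24163.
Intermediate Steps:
t = 2 (t = 3 - 1 = 2)
P(z) = √(6 + 3/z)
F(X, y) = 24 + 3*X*y (F(X, y) = 24 + 3*(X*y) = 24 + 3*X*y)
(F(9, h) + P(t))*112 = ((24 + 3*9*7) + √(6 + 3/2))*112 = ((24 + 189) + √(6 + 3*(½)))*112 = (213 + √(6 + 3/2))*112 = (213 + √(15/2))*112 = (213 + √30/2)*112 = 23856 + 56*√30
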